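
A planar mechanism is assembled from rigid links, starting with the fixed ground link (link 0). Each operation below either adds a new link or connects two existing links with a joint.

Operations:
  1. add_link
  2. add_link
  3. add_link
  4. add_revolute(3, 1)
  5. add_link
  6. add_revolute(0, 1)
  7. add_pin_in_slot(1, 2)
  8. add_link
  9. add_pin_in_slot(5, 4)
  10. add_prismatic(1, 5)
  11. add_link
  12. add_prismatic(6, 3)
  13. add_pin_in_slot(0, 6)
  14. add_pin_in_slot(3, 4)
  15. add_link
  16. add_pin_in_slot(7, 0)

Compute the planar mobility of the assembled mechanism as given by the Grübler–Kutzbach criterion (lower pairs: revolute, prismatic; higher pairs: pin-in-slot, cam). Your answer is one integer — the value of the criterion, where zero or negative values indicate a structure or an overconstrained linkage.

ground; <1,0,0>
#1 <2,0,0>
#2 <3,0,0>
#3 <4,0,0>
R:3↔1 J1 <4,1,0>
#4 <5,1,0>
R:0↔1 J1 <5,2,0>
PS:1↔2 J2 <5,2,1>
#5 <6,2,1>
PS:5↔4 J2 <6,2,2>
P:1↔5 J1 <6,3,2>
#6 <7,3,2>
P:6↔3 J1 <7,4,2>
PS:0↔6 J2 <7,4,3>
PS:3↔4 J2 <7,4,4>
#7 <8,4,4>
PS:7↔0 J2 <8,4,5>
3×7 − 2×4 − 1×5 = 8

M = 8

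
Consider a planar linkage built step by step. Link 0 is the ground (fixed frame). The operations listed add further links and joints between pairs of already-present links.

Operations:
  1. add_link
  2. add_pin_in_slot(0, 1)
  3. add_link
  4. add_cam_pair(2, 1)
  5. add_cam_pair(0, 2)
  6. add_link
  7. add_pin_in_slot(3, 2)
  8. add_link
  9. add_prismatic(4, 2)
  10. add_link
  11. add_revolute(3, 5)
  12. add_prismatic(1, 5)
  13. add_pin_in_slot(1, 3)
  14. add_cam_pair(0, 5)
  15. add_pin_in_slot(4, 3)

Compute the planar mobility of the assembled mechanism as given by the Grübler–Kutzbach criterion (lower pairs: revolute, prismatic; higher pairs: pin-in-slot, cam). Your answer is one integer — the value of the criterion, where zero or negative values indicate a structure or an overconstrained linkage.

M = 2

link 0 = ground. State L|J1|J2 = 1|0|0
+link1  2|0|0
PS(0,1) f=2→J2  2|0|1
+link2  3|0|1
C(2,1) f=2→J2  3|0|2
C(0,2) f=2→J2  3|0|3
+link3  4|0|3
PS(3,2) f=2→J2  4|0|4
+link4  5|0|4
P(4,2) f=1→J1  5|1|4
+link5  6|1|4
R(3,5) f=1→J1  6|2|4
P(1,5) f=1→J1  6|3|4
PS(1,3) f=2→J2  6|3|5
C(0,5) f=2→J2  6|3|6
PS(4,3) f=2→J2  6|3|7
M = 3(6−1)−2·3−7 = 15−6−7 = 2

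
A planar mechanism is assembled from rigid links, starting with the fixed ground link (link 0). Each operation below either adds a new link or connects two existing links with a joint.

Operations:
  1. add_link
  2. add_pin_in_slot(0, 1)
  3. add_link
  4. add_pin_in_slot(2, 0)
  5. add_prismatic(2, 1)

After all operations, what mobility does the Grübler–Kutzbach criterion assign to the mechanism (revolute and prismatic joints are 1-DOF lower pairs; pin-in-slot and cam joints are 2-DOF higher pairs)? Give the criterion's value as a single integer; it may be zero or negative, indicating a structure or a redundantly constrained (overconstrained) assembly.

M = 2

[1;0;0] (link 0 is ground)
L+ [2;0;0]
PS(0,1)∈J2 [2;0;1]
L+ [3;0;1]
PS(2,0)∈J2 [3;0;2]
P(2,1)∈J1 [3;1;2]
mobility = 6 − 2 − 2 = 2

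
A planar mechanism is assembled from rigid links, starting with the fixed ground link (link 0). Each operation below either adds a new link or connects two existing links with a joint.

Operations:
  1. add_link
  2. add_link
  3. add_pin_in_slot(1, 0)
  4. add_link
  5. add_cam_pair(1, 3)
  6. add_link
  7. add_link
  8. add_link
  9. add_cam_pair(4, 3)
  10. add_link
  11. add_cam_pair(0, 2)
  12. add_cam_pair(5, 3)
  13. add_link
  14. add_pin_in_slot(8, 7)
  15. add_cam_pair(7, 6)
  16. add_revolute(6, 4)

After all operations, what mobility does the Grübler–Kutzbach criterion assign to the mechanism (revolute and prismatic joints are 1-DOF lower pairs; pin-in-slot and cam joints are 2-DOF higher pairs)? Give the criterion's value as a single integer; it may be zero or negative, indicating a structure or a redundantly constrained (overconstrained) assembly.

M = 15

ground; <1,0,0>
#1 <2,0,0>
#2 <3,0,0>
PS:1↔0 J2 <3,0,1>
#3 <4,0,1>
C:1↔3 J2 <4,0,2>
#4 <5,0,2>
#5 <6,0,2>
#6 <7,0,2>
C:4↔3 J2 <7,0,3>
#7 <8,0,3>
C:0↔2 J2 <8,0,4>
C:5↔3 J2 <8,0,5>
#8 <9,0,5>
PS:8↔7 J2 <9,0,6>
C:7↔6 J2 <9,0,7>
R:6↔4 J1 <9,1,7>
3×8 − 2×1 − 1×7 = 15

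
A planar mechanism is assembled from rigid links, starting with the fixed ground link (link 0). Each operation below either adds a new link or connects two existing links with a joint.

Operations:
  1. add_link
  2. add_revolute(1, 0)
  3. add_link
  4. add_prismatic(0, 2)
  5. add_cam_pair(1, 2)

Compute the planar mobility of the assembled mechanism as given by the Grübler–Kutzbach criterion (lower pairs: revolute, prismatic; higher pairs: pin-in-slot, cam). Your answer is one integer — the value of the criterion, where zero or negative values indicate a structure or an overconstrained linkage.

[1;0;0] (link 0 is ground)
L+ [2;0;0]
R(1,0)∈J1 [2;1;0]
L+ [3;1;0]
P(0,2)∈J1 [3;2;0]
C(1,2)∈J2 [3;2;1]
mobility = 6 − 4 − 1 = 1

M = 1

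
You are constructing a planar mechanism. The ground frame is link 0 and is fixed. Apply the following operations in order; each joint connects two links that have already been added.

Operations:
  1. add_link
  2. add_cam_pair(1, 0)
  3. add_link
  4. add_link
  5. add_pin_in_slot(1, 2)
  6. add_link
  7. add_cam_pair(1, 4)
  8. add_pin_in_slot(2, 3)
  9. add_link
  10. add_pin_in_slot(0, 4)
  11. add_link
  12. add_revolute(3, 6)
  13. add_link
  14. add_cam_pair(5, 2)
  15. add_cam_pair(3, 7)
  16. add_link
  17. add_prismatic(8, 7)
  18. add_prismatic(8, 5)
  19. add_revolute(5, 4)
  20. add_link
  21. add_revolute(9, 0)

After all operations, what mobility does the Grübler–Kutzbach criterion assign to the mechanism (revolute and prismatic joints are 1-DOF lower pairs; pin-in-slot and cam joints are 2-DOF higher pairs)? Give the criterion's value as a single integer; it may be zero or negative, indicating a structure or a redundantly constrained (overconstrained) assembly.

(L,J1,J2)=(1,0,0); link0 fixed
link1: (2,0,0)
C 1-0 [J2]: (2,0,1)
link2: (3,0,1)
link3: (4,0,1)
PS 1-2 [J2]: (4,0,2)
link4: (5,0,2)
C 1-4 [J2]: (5,0,3)
PS 2-3 [J2]: (5,0,4)
link5: (6,0,4)
PS 0-4 [J2]: (6,0,5)
link6: (7,0,5)
R 3-6 [J1]: (7,1,5)
link7: (8,1,5)
C 5-2 [J2]: (8,1,6)
C 3-7 [J2]: (8,1,7)
link8: (9,1,7)
P 8-7 [J1]: (9,2,7)
P 8-5 [J1]: (9,3,7)
R 5-4 [J1]: (9,4,7)
link9: (10,4,7)
R 9-0 [J1]: (10,5,7)
Grübler: 3·9 − 2·5 − 7 = 10

M = 10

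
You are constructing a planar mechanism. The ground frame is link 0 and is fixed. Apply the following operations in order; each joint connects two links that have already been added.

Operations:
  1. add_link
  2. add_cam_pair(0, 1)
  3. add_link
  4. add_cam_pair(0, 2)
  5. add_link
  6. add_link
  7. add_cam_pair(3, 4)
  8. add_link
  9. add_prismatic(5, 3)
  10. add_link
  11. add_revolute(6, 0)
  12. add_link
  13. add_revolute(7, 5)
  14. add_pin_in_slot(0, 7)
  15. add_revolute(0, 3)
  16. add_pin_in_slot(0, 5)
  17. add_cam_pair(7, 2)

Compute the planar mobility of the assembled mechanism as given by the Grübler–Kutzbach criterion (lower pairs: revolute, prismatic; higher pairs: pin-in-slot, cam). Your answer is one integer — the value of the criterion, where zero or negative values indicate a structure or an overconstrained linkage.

ground; <1,0,0>
#1 <2,0,0>
C:0↔1 J2 <2,0,1>
#2 <3,0,1>
C:0↔2 J2 <3,0,2>
#3 <4,0,2>
#4 <5,0,2>
C:3↔4 J2 <5,0,3>
#5 <6,0,3>
P:5↔3 J1 <6,1,3>
#6 <7,1,3>
R:6↔0 J1 <7,2,3>
#7 <8,2,3>
R:7↔5 J1 <8,3,3>
PS:0↔7 J2 <8,3,4>
R:0↔3 J1 <8,4,4>
PS:0↔5 J2 <8,4,5>
C:7↔2 J2 <8,4,6>
3×7 − 2×4 − 1×6 = 7

M = 7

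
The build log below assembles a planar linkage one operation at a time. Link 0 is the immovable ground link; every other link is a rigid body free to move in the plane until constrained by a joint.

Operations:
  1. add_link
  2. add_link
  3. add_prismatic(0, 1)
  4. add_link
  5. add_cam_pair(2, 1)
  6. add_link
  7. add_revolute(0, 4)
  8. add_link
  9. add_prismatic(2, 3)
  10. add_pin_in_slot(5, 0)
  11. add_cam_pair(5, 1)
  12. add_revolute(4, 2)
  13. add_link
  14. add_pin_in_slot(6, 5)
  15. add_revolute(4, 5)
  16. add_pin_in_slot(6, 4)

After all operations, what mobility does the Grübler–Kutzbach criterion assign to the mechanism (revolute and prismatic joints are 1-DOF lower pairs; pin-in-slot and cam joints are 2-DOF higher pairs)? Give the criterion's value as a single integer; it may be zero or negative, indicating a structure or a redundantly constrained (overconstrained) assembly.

ground; <1,0,0>
#1 <2,0,0>
#2 <3,0,0>
P:0↔1 J1 <3,1,0>
#3 <4,1,0>
C:2↔1 J2 <4,1,1>
#4 <5,1,1>
R:0↔4 J1 <5,2,1>
#5 <6,2,1>
P:2↔3 J1 <6,3,1>
PS:5↔0 J2 <6,3,2>
C:5↔1 J2 <6,3,3>
R:4↔2 J1 <6,4,3>
#6 <7,4,3>
PS:6↔5 J2 <7,4,4>
R:4↔5 J1 <7,5,4>
PS:6↔4 J2 <7,5,5>
3×6 − 2×5 − 1×5 = 3

M = 3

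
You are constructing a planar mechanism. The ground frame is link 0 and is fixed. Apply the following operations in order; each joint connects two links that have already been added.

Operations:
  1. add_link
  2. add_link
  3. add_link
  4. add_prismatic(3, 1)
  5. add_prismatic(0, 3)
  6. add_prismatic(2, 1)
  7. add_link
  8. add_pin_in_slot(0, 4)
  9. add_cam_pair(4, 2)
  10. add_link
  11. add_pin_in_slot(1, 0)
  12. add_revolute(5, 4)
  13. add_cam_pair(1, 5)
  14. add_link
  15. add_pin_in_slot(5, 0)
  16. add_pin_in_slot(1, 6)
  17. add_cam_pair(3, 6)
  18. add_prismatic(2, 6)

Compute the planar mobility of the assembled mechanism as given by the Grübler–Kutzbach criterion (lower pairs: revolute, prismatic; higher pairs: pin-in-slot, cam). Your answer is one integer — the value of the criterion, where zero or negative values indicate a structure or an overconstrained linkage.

M = 1

link 0 = ground. State L|J1|J2 = 1|0|0
+link1  2|0|0
+link2  3|0|0
+link3  4|0|0
P(3,1) f=1→J1  4|1|0
P(0,3) f=1→J1  4|2|0
P(2,1) f=1→J1  4|3|0
+link4  5|3|0
PS(0,4) f=2→J2  5|3|1
C(4,2) f=2→J2  5|3|2
+link5  6|3|2
PS(1,0) f=2→J2  6|3|3
R(5,4) f=1→J1  6|4|3
C(1,5) f=2→J2  6|4|4
+link6  7|4|4
PS(5,0) f=2→J2  7|4|5
PS(1,6) f=2→J2  7|4|6
C(3,6) f=2→J2  7|4|7
P(2,6) f=1→J1  7|5|7
M = 3(7−1)−2·5−7 = 18−10−7 = 1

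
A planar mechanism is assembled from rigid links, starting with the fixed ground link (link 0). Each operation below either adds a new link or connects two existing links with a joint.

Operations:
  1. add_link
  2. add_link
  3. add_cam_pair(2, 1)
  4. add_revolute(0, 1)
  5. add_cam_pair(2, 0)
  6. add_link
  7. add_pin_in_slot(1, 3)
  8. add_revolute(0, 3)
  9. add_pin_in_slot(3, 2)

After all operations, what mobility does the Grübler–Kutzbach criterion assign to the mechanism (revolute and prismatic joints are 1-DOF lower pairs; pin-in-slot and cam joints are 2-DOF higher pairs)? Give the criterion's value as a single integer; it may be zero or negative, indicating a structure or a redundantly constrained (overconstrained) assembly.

[1;0;0] (link 0 is ground)
L+ [2;0;0]
L+ [3;0;0]
C(2,1)∈J2 [3;0;1]
R(0,1)∈J1 [3;1;1]
C(2,0)∈J2 [3;1;2]
L+ [4;1;2]
PS(1,3)∈J2 [4;1;3]
R(0,3)∈J1 [4;2;3]
PS(3,2)∈J2 [4;2;4]
mobility = 9 − 4 − 4 = 1

M = 1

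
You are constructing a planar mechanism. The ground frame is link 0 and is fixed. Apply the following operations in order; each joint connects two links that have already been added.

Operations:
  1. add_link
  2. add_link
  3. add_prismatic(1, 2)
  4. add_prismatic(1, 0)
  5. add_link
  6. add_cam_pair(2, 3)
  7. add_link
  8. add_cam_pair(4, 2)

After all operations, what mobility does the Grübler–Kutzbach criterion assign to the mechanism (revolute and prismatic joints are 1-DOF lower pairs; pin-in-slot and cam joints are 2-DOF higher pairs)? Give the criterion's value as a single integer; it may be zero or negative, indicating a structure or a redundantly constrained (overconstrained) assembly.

ground; <1,0,0>
#1 <2,0,0>
#2 <3,0,0>
P:1↔2 J1 <3,1,0>
P:1↔0 J1 <3,2,0>
#3 <4,2,0>
C:2↔3 J2 <4,2,1>
#4 <5,2,1>
C:4↔2 J2 <5,2,2>
3×4 − 2×2 − 1×2 = 6

M = 6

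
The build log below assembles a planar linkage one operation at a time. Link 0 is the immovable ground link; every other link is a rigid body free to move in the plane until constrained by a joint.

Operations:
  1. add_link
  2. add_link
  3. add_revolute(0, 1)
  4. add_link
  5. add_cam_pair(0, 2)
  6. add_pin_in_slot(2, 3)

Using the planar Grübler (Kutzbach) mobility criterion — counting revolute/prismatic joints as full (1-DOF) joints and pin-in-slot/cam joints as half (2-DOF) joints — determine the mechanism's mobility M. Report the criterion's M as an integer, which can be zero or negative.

M = 5

(L,J1,J2)=(1,0,0); link0 fixed
link1: (2,0,0)
link2: (3,0,0)
R 0-1 [J1]: (3,1,0)
link3: (4,1,0)
C 0-2 [J2]: (4,1,1)
PS 2-3 [J2]: (4,1,2)
Grübler: 3·3 − 2·1 − 2 = 5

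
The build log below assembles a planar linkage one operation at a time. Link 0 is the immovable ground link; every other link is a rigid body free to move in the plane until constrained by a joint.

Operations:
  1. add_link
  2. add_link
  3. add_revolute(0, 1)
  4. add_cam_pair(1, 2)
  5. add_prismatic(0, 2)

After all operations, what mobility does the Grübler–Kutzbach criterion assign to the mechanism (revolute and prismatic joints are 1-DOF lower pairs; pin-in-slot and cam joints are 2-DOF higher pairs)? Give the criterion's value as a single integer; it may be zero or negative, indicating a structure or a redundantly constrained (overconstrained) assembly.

M = 1

L=1 J1=0 J2=0
add link → L=2 J1=0 J2=0
add link → L=3 J1=0 J2=0
R@0,1 dof=1 J1 → L=3 J1=1 J2=0
C@1,2 dof=2 J2 → L=3 J1=1 J2=1
P@0,2 dof=1 J1 → L=3 J1=2 J2=1
M=3(L−1)−2J1−J2=3·2−2·2−1=1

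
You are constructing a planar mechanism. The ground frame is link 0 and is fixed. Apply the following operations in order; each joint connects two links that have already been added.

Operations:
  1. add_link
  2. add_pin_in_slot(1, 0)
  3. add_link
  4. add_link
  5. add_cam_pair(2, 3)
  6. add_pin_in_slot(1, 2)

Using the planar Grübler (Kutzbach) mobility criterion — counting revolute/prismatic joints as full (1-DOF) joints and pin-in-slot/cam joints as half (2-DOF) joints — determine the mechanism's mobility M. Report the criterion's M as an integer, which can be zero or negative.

(L,J1,J2)=(1,0,0); link0 fixed
link1: (2,0,0)
PS 1-0 [J2]: (2,0,1)
link2: (3,0,1)
link3: (4,0,1)
C 2-3 [J2]: (4,0,2)
PS 1-2 [J2]: (4,0,3)
Grübler: 3·3 − 2·0 − 3 = 6

M = 6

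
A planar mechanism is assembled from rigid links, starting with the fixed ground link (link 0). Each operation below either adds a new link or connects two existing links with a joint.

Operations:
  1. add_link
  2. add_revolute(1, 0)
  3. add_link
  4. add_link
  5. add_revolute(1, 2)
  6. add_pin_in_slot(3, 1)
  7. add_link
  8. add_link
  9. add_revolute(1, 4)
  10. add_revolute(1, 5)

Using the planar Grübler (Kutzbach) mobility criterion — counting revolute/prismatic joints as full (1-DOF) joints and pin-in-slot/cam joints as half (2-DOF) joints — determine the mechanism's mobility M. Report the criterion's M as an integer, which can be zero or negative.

L=1 J1=0 J2=0
add link → L=2 J1=0 J2=0
R@1,0 dof=1 J1 → L=2 J1=1 J2=0
add link → L=3 J1=1 J2=0
add link → L=4 J1=1 J2=0
R@1,2 dof=1 J1 → L=4 J1=2 J2=0
PS@3,1 dof=2 J2 → L=4 J1=2 J2=1
add link → L=5 J1=2 J2=1
add link → L=6 J1=2 J2=1
R@1,4 dof=1 J1 → L=6 J1=3 J2=1
R@1,5 dof=1 J1 → L=6 J1=4 J2=1
M=3(L−1)−2J1−J2=3·5−2·4−1=6

M = 6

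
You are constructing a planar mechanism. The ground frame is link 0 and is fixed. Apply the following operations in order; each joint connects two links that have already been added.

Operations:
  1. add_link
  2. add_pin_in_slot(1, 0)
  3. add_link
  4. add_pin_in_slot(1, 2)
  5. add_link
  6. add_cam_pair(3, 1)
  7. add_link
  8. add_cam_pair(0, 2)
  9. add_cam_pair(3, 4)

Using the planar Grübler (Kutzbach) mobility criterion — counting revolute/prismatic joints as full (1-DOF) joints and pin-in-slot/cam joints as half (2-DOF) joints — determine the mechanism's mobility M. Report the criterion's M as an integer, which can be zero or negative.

ground; <1,0,0>
#1 <2,0,0>
PS:1↔0 J2 <2,0,1>
#2 <3,0,1>
PS:1↔2 J2 <3,0,2>
#3 <4,0,2>
C:3↔1 J2 <4,0,3>
#4 <5,0,3>
C:0↔2 J2 <5,0,4>
C:3↔4 J2 <5,0,5>
3×4 − 2×0 − 1×5 = 7

M = 7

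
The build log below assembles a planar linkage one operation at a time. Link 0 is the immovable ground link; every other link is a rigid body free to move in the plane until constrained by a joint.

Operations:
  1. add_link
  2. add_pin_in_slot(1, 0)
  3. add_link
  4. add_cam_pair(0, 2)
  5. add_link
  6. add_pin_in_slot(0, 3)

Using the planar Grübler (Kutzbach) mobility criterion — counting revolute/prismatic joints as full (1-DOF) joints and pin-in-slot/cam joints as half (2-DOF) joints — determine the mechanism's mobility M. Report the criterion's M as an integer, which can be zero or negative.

link 0 = ground. State L|J1|J2 = 1|0|0
+link1  2|0|0
PS(1,0) f=2→J2  2|0|1
+link2  3|0|1
C(0,2) f=2→J2  3|0|2
+link3  4|0|2
PS(0,3) f=2→J2  4|0|3
M = 3(4−1)−2·0−3 = 9−0−3 = 6

M = 6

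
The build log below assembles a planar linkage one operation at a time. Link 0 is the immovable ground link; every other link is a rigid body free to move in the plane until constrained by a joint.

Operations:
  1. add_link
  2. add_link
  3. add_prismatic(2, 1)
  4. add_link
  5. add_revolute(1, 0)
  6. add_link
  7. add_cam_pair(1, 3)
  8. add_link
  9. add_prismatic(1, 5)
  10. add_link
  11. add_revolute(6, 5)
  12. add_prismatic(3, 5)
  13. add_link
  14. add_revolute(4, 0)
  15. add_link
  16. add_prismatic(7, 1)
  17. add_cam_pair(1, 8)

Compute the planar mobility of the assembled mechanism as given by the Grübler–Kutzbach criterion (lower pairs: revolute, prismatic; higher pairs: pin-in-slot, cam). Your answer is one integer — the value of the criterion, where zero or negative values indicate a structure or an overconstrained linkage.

M = 8

link 0 = ground. State L|J1|J2 = 1|0|0
+link1  2|0|0
+link2  3|0|0
P(2,1) f=1→J1  3|1|0
+link3  4|1|0
R(1,0) f=1→J1  4|2|0
+link4  5|2|0
C(1,3) f=2→J2  5|2|1
+link5  6|2|1
P(1,5) f=1→J1  6|3|1
+link6  7|3|1
R(6,5) f=1→J1  7|4|1
P(3,5) f=1→J1  7|5|1
+link7  8|5|1
R(4,0) f=1→J1  8|6|1
+link8  9|6|1
P(7,1) f=1→J1  9|7|1
C(1,8) f=2→J2  9|7|2
M = 3(9−1)−2·7−2 = 24−14−2 = 8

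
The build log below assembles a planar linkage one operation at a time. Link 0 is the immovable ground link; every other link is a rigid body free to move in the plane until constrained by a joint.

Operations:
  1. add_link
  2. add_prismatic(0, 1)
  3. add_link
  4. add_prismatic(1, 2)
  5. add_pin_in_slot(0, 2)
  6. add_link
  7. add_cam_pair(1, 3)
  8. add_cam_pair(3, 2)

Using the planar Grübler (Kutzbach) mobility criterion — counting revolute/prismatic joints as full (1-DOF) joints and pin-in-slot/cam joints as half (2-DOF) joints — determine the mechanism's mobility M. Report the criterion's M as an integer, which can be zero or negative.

M = 2

ground; <1,0,0>
#1 <2,0,0>
P:0↔1 J1 <2,1,0>
#2 <3,1,0>
P:1↔2 J1 <3,2,0>
PS:0↔2 J2 <3,2,1>
#3 <4,2,1>
C:1↔3 J2 <4,2,2>
C:3↔2 J2 <4,2,3>
3×3 − 2×2 − 1×3 = 2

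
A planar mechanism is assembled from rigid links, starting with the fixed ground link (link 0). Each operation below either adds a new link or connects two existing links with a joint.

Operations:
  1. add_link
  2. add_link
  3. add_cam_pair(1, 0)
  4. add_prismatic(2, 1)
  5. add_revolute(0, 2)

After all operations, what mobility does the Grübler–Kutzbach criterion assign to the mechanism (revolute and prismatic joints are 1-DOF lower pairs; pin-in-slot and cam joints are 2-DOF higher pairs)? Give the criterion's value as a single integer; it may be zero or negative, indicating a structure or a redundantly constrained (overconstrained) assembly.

L=1 J1=0 J2=0
add link → L=2 J1=0 J2=0
add link → L=3 J1=0 J2=0
C@1,0 dof=2 J2 → L=3 J1=0 J2=1
P@2,1 dof=1 J1 → L=3 J1=1 J2=1
R@0,2 dof=1 J1 → L=3 J1=2 J2=1
M=3(L−1)−2J1−J2=3·2−2·2−1=1

M = 1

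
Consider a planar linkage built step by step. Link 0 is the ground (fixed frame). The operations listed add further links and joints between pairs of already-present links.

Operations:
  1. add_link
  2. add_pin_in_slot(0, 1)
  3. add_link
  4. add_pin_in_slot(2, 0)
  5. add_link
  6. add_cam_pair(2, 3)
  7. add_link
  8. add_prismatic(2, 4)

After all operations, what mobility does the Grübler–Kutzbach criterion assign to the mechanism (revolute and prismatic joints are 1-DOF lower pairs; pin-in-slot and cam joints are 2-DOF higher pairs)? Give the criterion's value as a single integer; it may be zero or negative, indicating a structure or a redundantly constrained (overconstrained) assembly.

[1;0;0] (link 0 is ground)
L+ [2;0;0]
PS(0,1)∈J2 [2;0;1]
L+ [3;0;1]
PS(2,0)∈J2 [3;0;2]
L+ [4;0;2]
C(2,3)∈J2 [4;0;3]
L+ [5;0;3]
P(2,4)∈J1 [5;1;3]
mobility = 12 − 2 − 3 = 7

M = 7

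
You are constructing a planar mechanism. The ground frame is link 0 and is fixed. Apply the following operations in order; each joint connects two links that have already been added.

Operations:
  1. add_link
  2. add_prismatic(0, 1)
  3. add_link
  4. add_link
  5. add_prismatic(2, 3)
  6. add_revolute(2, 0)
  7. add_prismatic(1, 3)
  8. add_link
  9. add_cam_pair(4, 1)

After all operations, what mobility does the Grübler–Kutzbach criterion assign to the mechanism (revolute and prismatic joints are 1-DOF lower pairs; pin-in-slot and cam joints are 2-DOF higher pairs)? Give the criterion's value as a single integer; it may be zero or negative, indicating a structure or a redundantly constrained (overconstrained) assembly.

link 0 = ground. State L|J1|J2 = 1|0|0
+link1  2|0|0
P(0,1) f=1→J1  2|1|0
+link2  3|1|0
+link3  4|1|0
P(2,3) f=1→J1  4|2|0
R(2,0) f=1→J1  4|3|0
P(1,3) f=1→J1  4|4|0
+link4  5|4|0
C(4,1) f=2→J2  5|4|1
M = 3(5−1)−2·4−1 = 12−8−1 = 3

M = 3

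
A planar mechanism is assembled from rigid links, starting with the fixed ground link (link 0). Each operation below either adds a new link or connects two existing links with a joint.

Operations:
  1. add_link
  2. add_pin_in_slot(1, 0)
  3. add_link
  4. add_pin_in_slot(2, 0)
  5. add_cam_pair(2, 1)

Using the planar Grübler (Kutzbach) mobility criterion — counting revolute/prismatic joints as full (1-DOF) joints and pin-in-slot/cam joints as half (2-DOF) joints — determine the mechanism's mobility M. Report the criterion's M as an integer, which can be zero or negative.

M = 3

[1;0;0] (link 0 is ground)
L+ [2;0;0]
PS(1,0)∈J2 [2;0;1]
L+ [3;0;1]
PS(2,0)∈J2 [3;0;2]
C(2,1)∈J2 [3;0;3]
mobility = 6 − 0 − 3 = 3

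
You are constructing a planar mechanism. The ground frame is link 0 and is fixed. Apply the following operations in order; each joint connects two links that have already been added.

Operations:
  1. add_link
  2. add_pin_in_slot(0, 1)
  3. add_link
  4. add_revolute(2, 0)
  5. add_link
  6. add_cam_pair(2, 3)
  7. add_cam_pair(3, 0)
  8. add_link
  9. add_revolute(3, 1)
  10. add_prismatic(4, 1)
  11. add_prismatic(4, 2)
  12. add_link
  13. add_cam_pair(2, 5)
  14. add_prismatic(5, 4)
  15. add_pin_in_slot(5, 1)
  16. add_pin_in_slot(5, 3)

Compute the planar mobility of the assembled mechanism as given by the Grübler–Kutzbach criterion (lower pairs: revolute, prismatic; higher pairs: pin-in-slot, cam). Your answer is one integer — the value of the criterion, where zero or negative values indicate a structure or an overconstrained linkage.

M = -1

[1;0;0] (link 0 is ground)
L+ [2;0;0]
PS(0,1)∈J2 [2;0;1]
L+ [3;0;1]
R(2,0)∈J1 [3;1;1]
L+ [4;1;1]
C(2,3)∈J2 [4;1;2]
C(3,0)∈J2 [4;1;3]
L+ [5;1;3]
R(3,1)∈J1 [5;2;3]
P(4,1)∈J1 [5;3;3]
P(4,2)∈J1 [5;4;3]
L+ [6;4;3]
C(2,5)∈J2 [6;4;4]
P(5,4)∈J1 [6;5;4]
PS(5,1)∈J2 [6;5;5]
PS(5,3)∈J2 [6;5;6]
mobility = 15 − 10 − 6 = -1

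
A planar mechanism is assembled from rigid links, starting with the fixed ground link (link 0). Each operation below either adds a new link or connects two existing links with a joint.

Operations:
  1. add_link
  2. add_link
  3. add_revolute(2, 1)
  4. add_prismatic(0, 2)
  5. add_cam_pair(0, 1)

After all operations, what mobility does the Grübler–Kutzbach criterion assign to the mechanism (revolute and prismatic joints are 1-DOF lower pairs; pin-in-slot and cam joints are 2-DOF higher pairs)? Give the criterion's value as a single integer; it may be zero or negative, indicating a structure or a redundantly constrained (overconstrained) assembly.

L=1 J1=0 J2=0
add link → L=2 J1=0 J2=0
add link → L=3 J1=0 J2=0
R@2,1 dof=1 J1 → L=3 J1=1 J2=0
P@0,2 dof=1 J1 → L=3 J1=2 J2=0
C@0,1 dof=2 J2 → L=3 J1=2 J2=1
M=3(L−1)−2J1−J2=3·2−2·2−1=1

M = 1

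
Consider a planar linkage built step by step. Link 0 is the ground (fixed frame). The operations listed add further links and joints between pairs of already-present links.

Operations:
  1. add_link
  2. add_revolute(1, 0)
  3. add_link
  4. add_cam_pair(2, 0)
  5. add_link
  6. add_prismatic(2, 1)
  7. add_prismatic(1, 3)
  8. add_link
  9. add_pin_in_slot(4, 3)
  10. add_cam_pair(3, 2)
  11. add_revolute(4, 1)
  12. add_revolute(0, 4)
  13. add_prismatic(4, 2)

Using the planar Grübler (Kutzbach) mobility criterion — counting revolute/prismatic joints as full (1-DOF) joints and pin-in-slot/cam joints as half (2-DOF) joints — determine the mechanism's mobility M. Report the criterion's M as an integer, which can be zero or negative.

M = -3

(L,J1,J2)=(1,0,0); link0 fixed
link1: (2,0,0)
R 1-0 [J1]: (2,1,0)
link2: (3,1,0)
C 2-0 [J2]: (3,1,1)
link3: (4,1,1)
P 2-1 [J1]: (4,2,1)
P 1-3 [J1]: (4,3,1)
link4: (5,3,1)
PS 4-3 [J2]: (5,3,2)
C 3-2 [J2]: (5,3,3)
R 4-1 [J1]: (5,4,3)
R 0-4 [J1]: (5,5,3)
P 4-2 [J1]: (5,6,3)
Grübler: 3·4 − 2·6 − 3 = -3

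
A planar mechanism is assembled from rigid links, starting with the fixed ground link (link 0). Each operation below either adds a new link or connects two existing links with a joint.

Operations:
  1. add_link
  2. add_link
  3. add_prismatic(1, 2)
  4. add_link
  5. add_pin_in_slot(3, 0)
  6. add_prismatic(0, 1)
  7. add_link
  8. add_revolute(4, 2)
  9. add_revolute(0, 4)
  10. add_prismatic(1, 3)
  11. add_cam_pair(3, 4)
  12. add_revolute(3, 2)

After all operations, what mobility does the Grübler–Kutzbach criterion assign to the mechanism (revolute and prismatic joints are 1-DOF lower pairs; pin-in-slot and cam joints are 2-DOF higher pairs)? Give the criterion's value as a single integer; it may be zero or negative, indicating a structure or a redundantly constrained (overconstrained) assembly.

[1;0;0] (link 0 is ground)
L+ [2;0;0]
L+ [3;0;0]
P(1,2)∈J1 [3;1;0]
L+ [4;1;0]
PS(3,0)∈J2 [4;1;1]
P(0,1)∈J1 [4;2;1]
L+ [5;2;1]
R(4,2)∈J1 [5;3;1]
R(0,4)∈J1 [5;4;1]
P(1,3)∈J1 [5;5;1]
C(3,4)∈J2 [5;5;2]
R(3,2)∈J1 [5;6;2]
mobility = 12 − 12 − 2 = -2

M = -2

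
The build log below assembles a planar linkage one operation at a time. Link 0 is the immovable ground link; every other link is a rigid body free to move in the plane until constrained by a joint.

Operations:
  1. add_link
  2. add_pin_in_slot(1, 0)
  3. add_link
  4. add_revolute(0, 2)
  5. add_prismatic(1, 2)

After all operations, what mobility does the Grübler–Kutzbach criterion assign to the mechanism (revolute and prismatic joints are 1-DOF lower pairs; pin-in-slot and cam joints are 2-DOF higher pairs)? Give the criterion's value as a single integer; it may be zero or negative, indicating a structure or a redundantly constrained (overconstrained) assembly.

M = 1

(L,J1,J2)=(1,0,0); link0 fixed
link1: (2,0,0)
PS 1-0 [J2]: (2,0,1)
link2: (3,0,1)
R 0-2 [J1]: (3,1,1)
P 1-2 [J1]: (3,2,1)
Grübler: 3·2 − 2·2 − 1 = 1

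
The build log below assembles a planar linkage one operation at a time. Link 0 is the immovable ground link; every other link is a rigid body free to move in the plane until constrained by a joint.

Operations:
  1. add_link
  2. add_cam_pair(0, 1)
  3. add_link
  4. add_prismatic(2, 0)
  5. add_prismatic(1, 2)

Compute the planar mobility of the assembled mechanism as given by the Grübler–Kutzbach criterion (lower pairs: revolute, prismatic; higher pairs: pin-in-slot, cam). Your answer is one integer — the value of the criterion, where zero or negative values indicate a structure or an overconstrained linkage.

M = 1

(L,J1,J2)=(1,0,0); link0 fixed
link1: (2,0,0)
C 0-1 [J2]: (2,0,1)
link2: (3,0,1)
P 2-0 [J1]: (3,1,1)
P 1-2 [J1]: (3,2,1)
Grübler: 3·2 − 2·2 − 1 = 1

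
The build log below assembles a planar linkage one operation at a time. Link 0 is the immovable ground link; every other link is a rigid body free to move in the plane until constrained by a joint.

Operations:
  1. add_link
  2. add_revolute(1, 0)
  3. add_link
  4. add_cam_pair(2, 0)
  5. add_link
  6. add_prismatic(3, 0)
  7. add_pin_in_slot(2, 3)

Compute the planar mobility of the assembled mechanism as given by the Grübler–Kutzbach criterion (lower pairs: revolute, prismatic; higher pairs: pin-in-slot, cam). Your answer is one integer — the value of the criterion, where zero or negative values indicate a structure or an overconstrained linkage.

ground; <1,0,0>
#1 <2,0,0>
R:1↔0 J1 <2,1,0>
#2 <3,1,0>
C:2↔0 J2 <3,1,1>
#3 <4,1,1>
P:3↔0 J1 <4,2,1>
PS:2↔3 J2 <4,2,2>
3×3 − 2×2 − 1×2 = 3

M = 3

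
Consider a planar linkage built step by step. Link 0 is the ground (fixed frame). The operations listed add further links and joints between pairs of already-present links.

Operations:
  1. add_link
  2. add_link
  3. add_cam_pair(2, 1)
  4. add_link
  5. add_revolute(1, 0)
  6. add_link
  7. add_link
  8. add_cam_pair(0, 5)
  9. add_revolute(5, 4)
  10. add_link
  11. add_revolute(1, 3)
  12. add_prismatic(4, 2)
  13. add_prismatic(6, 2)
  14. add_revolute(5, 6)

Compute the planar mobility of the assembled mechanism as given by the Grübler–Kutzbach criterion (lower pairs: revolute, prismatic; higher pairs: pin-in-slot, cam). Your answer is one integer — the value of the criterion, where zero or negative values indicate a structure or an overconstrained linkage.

M = 4

(L,J1,J2)=(1,0,0); link0 fixed
link1: (2,0,0)
link2: (3,0,0)
C 2-1 [J2]: (3,0,1)
link3: (4,0,1)
R 1-0 [J1]: (4,1,1)
link4: (5,1,1)
link5: (6,1,1)
C 0-5 [J2]: (6,1,2)
R 5-4 [J1]: (6,2,2)
link6: (7,2,2)
R 1-3 [J1]: (7,3,2)
P 4-2 [J1]: (7,4,2)
P 6-2 [J1]: (7,5,2)
R 5-6 [J1]: (7,6,2)
Grübler: 3·6 − 2·6 − 2 = 4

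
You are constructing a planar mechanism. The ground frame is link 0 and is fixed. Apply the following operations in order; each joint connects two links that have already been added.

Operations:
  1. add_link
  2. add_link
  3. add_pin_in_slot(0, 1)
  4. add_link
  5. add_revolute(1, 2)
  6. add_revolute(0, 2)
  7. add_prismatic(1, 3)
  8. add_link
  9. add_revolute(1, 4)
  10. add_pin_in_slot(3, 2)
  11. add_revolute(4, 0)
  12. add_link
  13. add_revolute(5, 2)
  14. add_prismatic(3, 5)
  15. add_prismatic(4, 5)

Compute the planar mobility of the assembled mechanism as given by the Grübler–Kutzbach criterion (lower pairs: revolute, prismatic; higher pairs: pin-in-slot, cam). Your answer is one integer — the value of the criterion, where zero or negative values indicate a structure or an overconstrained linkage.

M = -3

ground; <1,0,0>
#1 <2,0,0>
#2 <3,0,0>
PS:0↔1 J2 <3,0,1>
#3 <4,0,1>
R:1↔2 J1 <4,1,1>
R:0↔2 J1 <4,2,1>
P:1↔3 J1 <4,3,1>
#4 <5,3,1>
R:1↔4 J1 <5,4,1>
PS:3↔2 J2 <5,4,2>
R:4↔0 J1 <5,5,2>
#5 <6,5,2>
R:5↔2 J1 <6,6,2>
P:3↔5 J1 <6,7,2>
P:4↔5 J1 <6,8,2>
3×5 − 2×8 − 1×2 = -3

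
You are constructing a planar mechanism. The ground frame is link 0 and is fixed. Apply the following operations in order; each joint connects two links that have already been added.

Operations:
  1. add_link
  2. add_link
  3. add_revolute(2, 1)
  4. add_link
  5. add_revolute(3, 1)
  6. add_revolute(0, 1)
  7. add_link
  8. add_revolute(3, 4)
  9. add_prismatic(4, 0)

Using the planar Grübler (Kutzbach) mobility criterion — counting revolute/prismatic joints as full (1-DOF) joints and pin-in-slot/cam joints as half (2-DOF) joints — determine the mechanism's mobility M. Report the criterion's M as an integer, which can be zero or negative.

(L,J1,J2)=(1,0,0); link0 fixed
link1: (2,0,0)
link2: (3,0,0)
R 2-1 [J1]: (3,1,0)
link3: (4,1,0)
R 3-1 [J1]: (4,2,0)
R 0-1 [J1]: (4,3,0)
link4: (5,3,0)
R 3-4 [J1]: (5,4,0)
P 4-0 [J1]: (5,5,0)
Grübler: 3·4 − 2·5 − 0 = 2

M = 2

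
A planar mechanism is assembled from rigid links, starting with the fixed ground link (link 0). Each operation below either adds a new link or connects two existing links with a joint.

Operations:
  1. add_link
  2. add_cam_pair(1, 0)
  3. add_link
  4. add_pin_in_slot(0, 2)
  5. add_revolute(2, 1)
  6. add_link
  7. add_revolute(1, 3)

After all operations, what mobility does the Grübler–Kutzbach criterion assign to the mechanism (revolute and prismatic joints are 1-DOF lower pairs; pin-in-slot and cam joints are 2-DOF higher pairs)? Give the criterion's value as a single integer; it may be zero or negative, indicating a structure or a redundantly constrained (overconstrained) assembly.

(L,J1,J2)=(1,0,0); link0 fixed
link1: (2,0,0)
C 1-0 [J2]: (2,0,1)
link2: (3,0,1)
PS 0-2 [J2]: (3,0,2)
R 2-1 [J1]: (3,1,2)
link3: (4,1,2)
R 1-3 [J1]: (4,2,2)
Grübler: 3·3 − 2·2 − 2 = 3

M = 3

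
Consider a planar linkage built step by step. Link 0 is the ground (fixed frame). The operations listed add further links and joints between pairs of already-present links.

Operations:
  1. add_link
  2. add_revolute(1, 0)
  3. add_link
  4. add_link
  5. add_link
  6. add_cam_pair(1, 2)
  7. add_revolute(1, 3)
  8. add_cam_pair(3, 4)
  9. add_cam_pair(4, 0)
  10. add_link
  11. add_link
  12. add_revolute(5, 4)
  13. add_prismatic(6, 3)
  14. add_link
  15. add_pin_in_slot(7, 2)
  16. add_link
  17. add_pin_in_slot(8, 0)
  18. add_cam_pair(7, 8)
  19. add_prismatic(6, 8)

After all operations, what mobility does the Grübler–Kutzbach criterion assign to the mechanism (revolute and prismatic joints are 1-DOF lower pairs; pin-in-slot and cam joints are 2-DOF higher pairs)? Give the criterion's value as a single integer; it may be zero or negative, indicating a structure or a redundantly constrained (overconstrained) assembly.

M = 8

[1;0;0] (link 0 is ground)
L+ [2;0;0]
R(1,0)∈J1 [2;1;0]
L+ [3;1;0]
L+ [4;1;0]
L+ [5;1;0]
C(1,2)∈J2 [5;1;1]
R(1,3)∈J1 [5;2;1]
C(3,4)∈J2 [5;2;2]
C(4,0)∈J2 [5;2;3]
L+ [6;2;3]
L+ [7;2;3]
R(5,4)∈J1 [7;3;3]
P(6,3)∈J1 [7;4;3]
L+ [8;4;3]
PS(7,2)∈J2 [8;4;4]
L+ [9;4;4]
PS(8,0)∈J2 [9;4;5]
C(7,8)∈J2 [9;4;6]
P(6,8)∈J1 [9;5;6]
mobility = 24 − 10 − 6 = 8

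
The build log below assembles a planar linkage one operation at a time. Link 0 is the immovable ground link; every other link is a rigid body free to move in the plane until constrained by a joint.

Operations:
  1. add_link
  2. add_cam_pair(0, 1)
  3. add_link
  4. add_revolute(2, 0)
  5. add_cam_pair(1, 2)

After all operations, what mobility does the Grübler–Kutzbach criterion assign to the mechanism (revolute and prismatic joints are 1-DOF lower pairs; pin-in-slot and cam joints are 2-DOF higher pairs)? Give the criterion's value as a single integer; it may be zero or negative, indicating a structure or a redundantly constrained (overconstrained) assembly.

M = 2

L=1 J1=0 J2=0
add link → L=2 J1=0 J2=0
C@0,1 dof=2 J2 → L=2 J1=0 J2=1
add link → L=3 J1=0 J2=1
R@2,0 dof=1 J1 → L=3 J1=1 J2=1
C@1,2 dof=2 J2 → L=3 J1=1 J2=2
M=3(L−1)−2J1−J2=3·2−2·1−2=2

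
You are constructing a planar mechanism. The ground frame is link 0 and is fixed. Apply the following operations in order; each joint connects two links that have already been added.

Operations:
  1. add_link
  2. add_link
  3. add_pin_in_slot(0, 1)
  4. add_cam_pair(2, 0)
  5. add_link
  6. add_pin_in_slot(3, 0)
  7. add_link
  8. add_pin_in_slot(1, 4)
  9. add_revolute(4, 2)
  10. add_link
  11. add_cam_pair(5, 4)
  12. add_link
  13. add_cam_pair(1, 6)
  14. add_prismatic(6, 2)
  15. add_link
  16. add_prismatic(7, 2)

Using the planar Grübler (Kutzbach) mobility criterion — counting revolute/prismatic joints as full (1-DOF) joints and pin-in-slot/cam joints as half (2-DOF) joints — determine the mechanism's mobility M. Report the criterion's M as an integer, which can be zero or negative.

(L,J1,J2)=(1,0,0); link0 fixed
link1: (2,0,0)
link2: (3,0,0)
PS 0-1 [J2]: (3,0,1)
C 2-0 [J2]: (3,0,2)
link3: (4,0,2)
PS 3-0 [J2]: (4,0,3)
link4: (5,0,3)
PS 1-4 [J2]: (5,0,4)
R 4-2 [J1]: (5,1,4)
link5: (6,1,4)
C 5-4 [J2]: (6,1,5)
link6: (7,1,5)
C 1-6 [J2]: (7,1,6)
P 6-2 [J1]: (7,2,6)
link7: (8,2,6)
P 7-2 [J1]: (8,3,6)
Grübler: 3·7 − 2·3 − 6 = 9

M = 9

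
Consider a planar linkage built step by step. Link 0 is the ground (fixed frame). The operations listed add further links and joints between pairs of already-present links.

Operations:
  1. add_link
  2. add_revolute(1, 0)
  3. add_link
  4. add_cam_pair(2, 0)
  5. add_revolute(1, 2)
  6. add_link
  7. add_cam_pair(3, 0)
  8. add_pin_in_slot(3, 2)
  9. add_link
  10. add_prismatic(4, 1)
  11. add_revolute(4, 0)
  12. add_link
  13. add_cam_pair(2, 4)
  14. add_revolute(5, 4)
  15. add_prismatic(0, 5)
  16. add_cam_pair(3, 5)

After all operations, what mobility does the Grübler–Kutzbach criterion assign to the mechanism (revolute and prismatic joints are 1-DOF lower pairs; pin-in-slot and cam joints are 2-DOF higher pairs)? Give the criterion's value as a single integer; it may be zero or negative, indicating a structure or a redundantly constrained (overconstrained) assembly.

[1;0;0] (link 0 is ground)
L+ [2;0;0]
R(1,0)∈J1 [2;1;0]
L+ [3;1;0]
C(2,0)∈J2 [3;1;1]
R(1,2)∈J1 [3;2;1]
L+ [4;2;1]
C(3,0)∈J2 [4;2;2]
PS(3,2)∈J2 [4;2;3]
L+ [5;2;3]
P(4,1)∈J1 [5;3;3]
R(4,0)∈J1 [5;4;3]
L+ [6;4;3]
C(2,4)∈J2 [6;4;4]
R(5,4)∈J1 [6;5;4]
P(0,5)∈J1 [6;6;4]
C(3,5)∈J2 [6;6;5]
mobility = 15 − 12 − 5 = -2

M = -2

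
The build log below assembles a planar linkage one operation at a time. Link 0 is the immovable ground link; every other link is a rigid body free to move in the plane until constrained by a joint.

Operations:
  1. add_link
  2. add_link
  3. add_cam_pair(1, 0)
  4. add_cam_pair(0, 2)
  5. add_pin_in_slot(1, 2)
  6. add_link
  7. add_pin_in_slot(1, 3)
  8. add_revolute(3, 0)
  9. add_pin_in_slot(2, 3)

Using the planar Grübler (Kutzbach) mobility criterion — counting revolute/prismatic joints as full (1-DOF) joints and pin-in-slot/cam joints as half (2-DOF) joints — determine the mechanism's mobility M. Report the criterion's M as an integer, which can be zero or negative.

(L,J1,J2)=(1,0,0); link0 fixed
link1: (2,0,0)
link2: (3,0,0)
C 1-0 [J2]: (3,0,1)
C 0-2 [J2]: (3,0,2)
PS 1-2 [J2]: (3,0,3)
link3: (4,0,3)
PS 1-3 [J2]: (4,0,4)
R 3-0 [J1]: (4,1,4)
PS 2-3 [J2]: (4,1,5)
Grübler: 3·3 − 2·1 − 5 = 2

M = 2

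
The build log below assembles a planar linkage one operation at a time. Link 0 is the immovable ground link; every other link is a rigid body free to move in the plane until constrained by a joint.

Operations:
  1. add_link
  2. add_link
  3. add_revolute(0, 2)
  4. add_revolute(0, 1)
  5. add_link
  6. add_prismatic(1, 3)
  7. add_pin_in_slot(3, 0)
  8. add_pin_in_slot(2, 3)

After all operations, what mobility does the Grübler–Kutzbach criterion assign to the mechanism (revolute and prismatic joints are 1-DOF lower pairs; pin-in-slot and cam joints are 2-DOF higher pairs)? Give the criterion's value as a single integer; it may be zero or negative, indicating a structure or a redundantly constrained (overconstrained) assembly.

M = 1

link 0 = ground. State L|J1|J2 = 1|0|0
+link1  2|0|0
+link2  3|0|0
R(0,2) f=1→J1  3|1|0
R(0,1) f=1→J1  3|2|0
+link3  4|2|0
P(1,3) f=1→J1  4|3|0
PS(3,0) f=2→J2  4|3|1
PS(2,3) f=2→J2  4|3|2
M = 3(4−1)−2·3−2 = 9−6−2 = 1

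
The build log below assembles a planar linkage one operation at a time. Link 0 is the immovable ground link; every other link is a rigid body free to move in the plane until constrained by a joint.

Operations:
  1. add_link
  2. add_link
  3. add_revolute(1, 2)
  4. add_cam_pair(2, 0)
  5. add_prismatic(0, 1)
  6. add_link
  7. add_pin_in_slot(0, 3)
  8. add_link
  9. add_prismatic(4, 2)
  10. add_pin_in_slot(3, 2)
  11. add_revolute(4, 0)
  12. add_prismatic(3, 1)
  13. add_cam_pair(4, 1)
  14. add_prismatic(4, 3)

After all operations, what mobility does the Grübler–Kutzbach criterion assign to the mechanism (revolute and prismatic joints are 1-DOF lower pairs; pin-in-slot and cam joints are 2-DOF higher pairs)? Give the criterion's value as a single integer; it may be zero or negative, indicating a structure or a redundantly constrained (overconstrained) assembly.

link 0 = ground. State L|J1|J2 = 1|0|0
+link1  2|0|0
+link2  3|0|0
R(1,2) f=1→J1  3|1|0
C(2,0) f=2→J2  3|1|1
P(0,1) f=1→J1  3|2|1
+link3  4|2|1
PS(0,3) f=2→J2  4|2|2
+link4  5|2|2
P(4,2) f=1→J1  5|3|2
PS(3,2) f=2→J2  5|3|3
R(4,0) f=1→J1  5|4|3
P(3,1) f=1→J1  5|5|3
C(4,1) f=2→J2  5|5|4
P(4,3) f=1→J1  5|6|4
M = 3(5−1)−2·6−4 = 12−12−4 = -4

M = -4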